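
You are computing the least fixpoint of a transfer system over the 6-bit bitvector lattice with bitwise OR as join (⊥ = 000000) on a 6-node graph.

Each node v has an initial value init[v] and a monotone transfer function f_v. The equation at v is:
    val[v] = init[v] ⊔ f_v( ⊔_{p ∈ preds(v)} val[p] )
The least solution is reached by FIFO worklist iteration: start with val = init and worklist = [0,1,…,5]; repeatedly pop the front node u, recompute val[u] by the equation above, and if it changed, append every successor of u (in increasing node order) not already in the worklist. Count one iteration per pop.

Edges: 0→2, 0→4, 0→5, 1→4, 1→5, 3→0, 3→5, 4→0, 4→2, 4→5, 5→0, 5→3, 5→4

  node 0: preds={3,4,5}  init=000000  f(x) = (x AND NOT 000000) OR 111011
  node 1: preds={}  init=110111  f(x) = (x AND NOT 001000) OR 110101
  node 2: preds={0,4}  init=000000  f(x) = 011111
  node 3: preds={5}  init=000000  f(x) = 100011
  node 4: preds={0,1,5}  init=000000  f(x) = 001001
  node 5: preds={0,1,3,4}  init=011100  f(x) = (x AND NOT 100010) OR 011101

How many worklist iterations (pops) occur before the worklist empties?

Trace (10 dequeues):
  [1] u=0 | in 011100 | out 111111 | prev 000000 | push {}
  [2] u=1 | in 000000 | out 110111 | ==
  [3] u=2 | in 111111 | out 011111 | prev 000000 | push {}
  [4] u=3 | in 011100 | out 100011 | prev 000000 | push {0}
  [5] u=4 | in 111111 | out 001001 | prev 000000 | push {2}
  [6] u=5 | in 111111 | out 011101 | prev 011100 | push {3,4}
  [7] u=0 | in 111111 | out 111111 | ==
  [8] u=2 | in 111111 | out 011111 | ==
  [9] u=3 | in 011101 | out 100011 | ==
  [10] u=4 | in 111111 | out 001001 | ==

Converged values:
  [0] 111111
  [1] 110111
  [2] 011111
  [3] 100011
  [4] 001001
  [5] 011101

10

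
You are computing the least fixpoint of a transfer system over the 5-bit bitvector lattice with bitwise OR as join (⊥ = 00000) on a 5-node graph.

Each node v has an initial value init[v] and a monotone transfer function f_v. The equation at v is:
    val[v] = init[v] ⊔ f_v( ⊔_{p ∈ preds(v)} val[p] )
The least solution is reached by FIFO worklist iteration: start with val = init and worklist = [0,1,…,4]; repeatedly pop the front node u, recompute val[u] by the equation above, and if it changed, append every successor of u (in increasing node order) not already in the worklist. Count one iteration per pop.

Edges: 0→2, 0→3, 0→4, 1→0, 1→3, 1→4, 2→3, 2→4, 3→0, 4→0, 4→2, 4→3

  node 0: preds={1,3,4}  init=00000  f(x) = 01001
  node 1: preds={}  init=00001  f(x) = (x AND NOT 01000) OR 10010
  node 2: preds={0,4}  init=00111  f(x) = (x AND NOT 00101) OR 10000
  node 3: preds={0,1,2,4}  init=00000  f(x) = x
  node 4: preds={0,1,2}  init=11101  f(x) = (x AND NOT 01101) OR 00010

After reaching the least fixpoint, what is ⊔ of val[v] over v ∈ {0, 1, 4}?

11111

Worklist (8 pops):
  #1 pop 0: in=11101 → 01001 (was 00000); enqueue []
  #2 pop 1: in=00000 → 10011 (was 00001); enqueue [0]
  #3 pop 2: in=11101 → 11111 (was 00111); enqueue []
  #4 pop 3: in=11111 → 11111 (was 00000); enqueue []
  #5 pop 4: in=11111 → 11111 (was 11101); enqueue [2,3]
  #6 pop 0: in=11111 → 01001 (no change)
  #7 pop 2: in=11111 → 11111 (no change)
  #8 pop 3: in=11111 → 11111 (no change)

Fixpoint:
  val[0] = 01001
  val[1] = 10011
  val[2] = 11111
  val[3] = 11111
  val[4] = 11111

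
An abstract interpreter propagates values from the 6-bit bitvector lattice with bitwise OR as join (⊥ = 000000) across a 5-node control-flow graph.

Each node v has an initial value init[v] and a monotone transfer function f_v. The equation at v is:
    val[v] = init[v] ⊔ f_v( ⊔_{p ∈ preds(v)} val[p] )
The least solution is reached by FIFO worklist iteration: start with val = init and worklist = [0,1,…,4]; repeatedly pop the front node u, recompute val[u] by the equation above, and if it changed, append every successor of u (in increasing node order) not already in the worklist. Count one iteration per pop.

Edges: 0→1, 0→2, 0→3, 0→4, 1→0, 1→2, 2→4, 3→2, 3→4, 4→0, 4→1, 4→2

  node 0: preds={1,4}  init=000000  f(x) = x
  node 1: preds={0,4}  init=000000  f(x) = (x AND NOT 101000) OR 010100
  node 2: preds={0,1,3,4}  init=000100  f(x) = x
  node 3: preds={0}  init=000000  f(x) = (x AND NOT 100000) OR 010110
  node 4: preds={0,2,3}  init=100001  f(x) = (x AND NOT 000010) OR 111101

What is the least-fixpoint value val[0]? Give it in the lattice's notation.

111101

Iteration log — 11 steps:
  step 1. node 0  ⊔preds=100001  new=100001  old=000000  +wl: 
  step 2. node 1  ⊔preds=100001  new=010101  old=000000  +wl: 0
  step 3. node 2  ⊔preds=110101  new=110101  old=000100  +wl: 
  step 4. node 3  ⊔preds=100001  new=010111  old=000000  +wl: 2
  step 5. node 4  ⊔preds=110111  new=111101  old=100001  +wl: 1
  step 6. node 0  ⊔preds=111101  new=111101  old=100001  +wl: 3,4
  step 7. node 2  ⊔preds=111111  new=111111  old=110101  +wl: 
  step 8. node 1  ⊔preds=111101  new=010101  stable
  step 9. node 3  ⊔preds=111101  new=011111  old=010111  +wl: 2
  step 10. node 4  ⊔preds=111111  new=111101  stable
  step 11. node 2  ⊔preds=111111  new=111111  stable

Least fixpoint reached:
  node 0: 111101
  node 1: 010101
  node 2: 111111
  node 3: 011111
  node 4: 111101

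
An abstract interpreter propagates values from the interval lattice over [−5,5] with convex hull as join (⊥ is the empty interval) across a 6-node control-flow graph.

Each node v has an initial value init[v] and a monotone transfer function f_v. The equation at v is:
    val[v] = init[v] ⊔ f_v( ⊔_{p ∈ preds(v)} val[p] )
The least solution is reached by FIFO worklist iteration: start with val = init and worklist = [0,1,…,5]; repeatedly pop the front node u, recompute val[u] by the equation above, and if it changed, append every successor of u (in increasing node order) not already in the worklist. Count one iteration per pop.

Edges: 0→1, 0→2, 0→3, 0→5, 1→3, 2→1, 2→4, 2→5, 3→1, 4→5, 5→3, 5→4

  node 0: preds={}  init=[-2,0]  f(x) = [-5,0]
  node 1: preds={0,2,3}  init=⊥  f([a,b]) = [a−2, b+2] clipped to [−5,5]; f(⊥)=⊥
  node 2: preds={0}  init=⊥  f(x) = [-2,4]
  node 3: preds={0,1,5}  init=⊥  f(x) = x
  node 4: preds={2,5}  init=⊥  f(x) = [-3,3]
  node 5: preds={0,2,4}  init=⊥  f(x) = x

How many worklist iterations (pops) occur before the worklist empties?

Trace (10 dequeues):
  [1] u=0 | in ⊥ | out [-5,0] | prev [-2,0] | push {}
  [2] u=1 | in [-5,0] | out [-5,2] | prev ⊥ | push {}
  [3] u=2 | in [-5,0] | out [-2,4] | prev ⊥ | push {1}
  [4] u=3 | in [-5,2] | out [-5,2] | prev ⊥ | push {}
  [5] u=4 | in [-2,4] | out [-3,3] | prev ⊥ | push {}
  [6] u=5 | in [-5,4] | out [-5,4] | prev ⊥ | push {3,4}
  [7] u=1 | in [-5,4] | out [-5,5] | prev [-5,2] | push {}
  [8] u=3 | in [-5,5] | out [-5,5] | prev [-5,2] | push {1}
  [9] u=4 | in [-5,4] | out [-3,3] | ==
  [10] u=1 | in [-5,5] | out [-5,5] | ==

Converged values:
  [0] [-5,0]
  [1] [-5,5]
  [2] [-2,4]
  [3] [-5,5]
  [4] [-3,3]
  [5] [-5,4]

10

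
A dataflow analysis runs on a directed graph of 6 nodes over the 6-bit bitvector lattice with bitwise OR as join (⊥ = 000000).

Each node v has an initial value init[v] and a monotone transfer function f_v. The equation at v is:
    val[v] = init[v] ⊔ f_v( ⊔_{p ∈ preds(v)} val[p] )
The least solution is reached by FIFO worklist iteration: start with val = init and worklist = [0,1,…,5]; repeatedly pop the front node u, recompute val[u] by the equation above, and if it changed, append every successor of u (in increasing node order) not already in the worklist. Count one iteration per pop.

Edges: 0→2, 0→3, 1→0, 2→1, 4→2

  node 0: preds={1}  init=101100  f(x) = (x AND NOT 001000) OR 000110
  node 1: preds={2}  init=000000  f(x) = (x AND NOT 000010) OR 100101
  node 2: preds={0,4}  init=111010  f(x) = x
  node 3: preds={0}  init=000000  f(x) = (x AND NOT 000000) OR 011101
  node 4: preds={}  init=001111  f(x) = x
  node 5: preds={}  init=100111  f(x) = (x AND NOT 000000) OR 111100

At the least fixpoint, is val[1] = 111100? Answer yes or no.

no

Trace (10 dequeues):
  [1] u=0 | in 000000 | out 101110 | prev 101100 | push {}
  [2] u=1 | in 111010 | out 111101 | prev 000000 | push {0}
  [3] u=2 | in 101111 | out 111111 | prev 111010 | push {1}
  [4] u=3 | in 101110 | out 111111 | prev 000000 | push {}
  [5] u=4 | in 000000 | out 001111 | ==
  [6] u=5 | in 000000 | out 111111 | prev 100111 | push {}
  [7] u=0 | in 111101 | out 111111 | prev 101110 | push {2,3}
  [8] u=1 | in 111111 | out 111101 | ==
  [9] u=2 | in 111111 | out 111111 | ==
  [10] u=3 | in 111111 | out 111111 | ==

Converged values:
  [0] 111111
  [1] 111101
  [2] 111111
  [3] 111111
  [4] 001111
  [5] 111111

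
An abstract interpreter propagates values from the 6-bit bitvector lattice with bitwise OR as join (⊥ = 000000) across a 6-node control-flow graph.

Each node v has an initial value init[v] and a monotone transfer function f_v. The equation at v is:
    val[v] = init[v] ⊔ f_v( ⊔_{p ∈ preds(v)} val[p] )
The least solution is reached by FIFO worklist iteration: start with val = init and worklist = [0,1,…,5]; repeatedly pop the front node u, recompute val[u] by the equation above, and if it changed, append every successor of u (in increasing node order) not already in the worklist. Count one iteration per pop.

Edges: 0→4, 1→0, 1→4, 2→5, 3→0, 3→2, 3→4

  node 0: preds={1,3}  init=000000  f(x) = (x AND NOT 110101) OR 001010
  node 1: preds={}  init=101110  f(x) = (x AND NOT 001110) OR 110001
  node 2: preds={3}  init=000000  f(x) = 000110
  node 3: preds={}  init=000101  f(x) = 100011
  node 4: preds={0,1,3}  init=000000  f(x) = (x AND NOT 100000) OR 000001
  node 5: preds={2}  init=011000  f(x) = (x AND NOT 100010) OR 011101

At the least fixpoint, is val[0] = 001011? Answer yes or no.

Trace (8 dequeues):
  [1] u=0 | in 101111 | out 001010 | prev 000000 | push {}
  [2] u=1 | in 000000 | out 111111 | prev 101110 | push {0}
  [3] u=2 | in 000101 | out 000110 | prev 000000 | push {}
  [4] u=3 | in 000000 | out 100111 | prev 000101 | push {2}
  [5] u=4 | in 111111 | out 011111 | prev 000000 | push {}
  [6] u=5 | in 000110 | out 011101 | prev 011000 | push {}
  [7] u=0 | in 111111 | out 001010 | ==
  [8] u=2 | in 100111 | out 000110 | ==

Converged values:
  [0] 001010
  [1] 111111
  [2] 000110
  [3] 100111
  [4] 011111
  [5] 011101

no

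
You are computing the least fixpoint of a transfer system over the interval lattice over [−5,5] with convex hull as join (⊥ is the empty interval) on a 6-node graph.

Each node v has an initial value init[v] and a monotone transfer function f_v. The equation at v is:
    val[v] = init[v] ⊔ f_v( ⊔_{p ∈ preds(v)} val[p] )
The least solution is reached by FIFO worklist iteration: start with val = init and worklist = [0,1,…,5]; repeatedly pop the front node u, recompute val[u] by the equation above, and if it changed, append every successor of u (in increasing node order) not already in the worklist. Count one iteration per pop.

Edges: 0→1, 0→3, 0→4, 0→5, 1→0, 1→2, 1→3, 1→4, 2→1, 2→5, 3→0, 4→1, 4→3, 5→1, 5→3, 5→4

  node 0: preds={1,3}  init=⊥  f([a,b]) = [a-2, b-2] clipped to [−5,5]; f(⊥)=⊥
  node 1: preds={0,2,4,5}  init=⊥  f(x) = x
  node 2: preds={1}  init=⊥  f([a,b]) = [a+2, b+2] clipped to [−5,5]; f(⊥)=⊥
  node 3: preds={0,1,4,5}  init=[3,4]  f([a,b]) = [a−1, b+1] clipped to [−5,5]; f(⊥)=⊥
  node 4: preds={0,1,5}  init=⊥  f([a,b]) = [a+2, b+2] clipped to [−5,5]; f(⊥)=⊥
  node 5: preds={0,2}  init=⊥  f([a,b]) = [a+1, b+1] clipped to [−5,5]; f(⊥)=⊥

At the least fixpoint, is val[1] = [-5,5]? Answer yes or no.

yes

Worklist (23 pops):
  #1 pop 0: in=[3,4] → [1,2] (was ⊥); enqueue []
  #2 pop 1: in=[1,2] → [1,2] (was ⊥); enqueue [0]
  #3 pop 2: in=[1,2] → [3,4] (was ⊥); enqueue [1]
  #4 pop 3: in=[1,2] → [0,4] (was [3,4]); enqueue []
  #5 pop 4: in=[1,2] → [3,4] (was ⊥); enqueue [3]
  #6 pop 5: in=[1,4] → [2,5] (was ⊥); enqueue [4]
  #7 pop 0: in=[0,4] → [-2,2] (was [1,2]); enqueue [5]
  #8 pop 1: in=[-2,5] → [-2,5] (was [1,2]); enqueue [0,2]
  #9 pop 3: in=[-2,5] → [-3,5] (was [0,4]); enqueue []
  #10 pop 4: in=[-2,5] → [0,5] (was [3,4]); enqueue [1,3]
  #11 pop 5: in=[-2,4] → [-1,5] (was [2,5]); enqueue [4]
  #12 pop 0: in=[-3,5] → [-5,3] (was [-2,2]); enqueue [5]
  #13 pop 2: in=[-2,5] → [0,5] (was [3,4]); enqueue []
  #14 pop 1: in=[-5,5] → [-5,5] (was [-2,5]); enqueue [0,2]
  #15 pop 3: in=[-5,5] → [-5,5] (was [-3,5]); enqueue []
  #16 pop 4: in=[-5,5] → [-3,5] (was [0,5]); enqueue [1,3]
  #17 pop 5: in=[-5,5] → [-4,5] (was [-1,5]); enqueue [4]
  #18 pop 0: in=[-5,5] → [-5,3] (no change)
  #19 pop 2: in=[-5,5] → [-3,5] (was [0,5]); enqueue [5]
  #20 pop 1: in=[-5,5] → [-5,5] (no change)
  #21 pop 3: in=[-5,5] → [-5,5] (no change)
  #22 pop 4: in=[-5,5] → [-3,5] (no change)
  #23 pop 5: in=[-5,5] → [-4,5] (no change)

Fixpoint:
  val[0] = [-5,3]
  val[1] = [-5,5]
  val[2] = [-3,5]
  val[3] = [-5,5]
  val[4] = [-3,5]
  val[5] = [-4,5]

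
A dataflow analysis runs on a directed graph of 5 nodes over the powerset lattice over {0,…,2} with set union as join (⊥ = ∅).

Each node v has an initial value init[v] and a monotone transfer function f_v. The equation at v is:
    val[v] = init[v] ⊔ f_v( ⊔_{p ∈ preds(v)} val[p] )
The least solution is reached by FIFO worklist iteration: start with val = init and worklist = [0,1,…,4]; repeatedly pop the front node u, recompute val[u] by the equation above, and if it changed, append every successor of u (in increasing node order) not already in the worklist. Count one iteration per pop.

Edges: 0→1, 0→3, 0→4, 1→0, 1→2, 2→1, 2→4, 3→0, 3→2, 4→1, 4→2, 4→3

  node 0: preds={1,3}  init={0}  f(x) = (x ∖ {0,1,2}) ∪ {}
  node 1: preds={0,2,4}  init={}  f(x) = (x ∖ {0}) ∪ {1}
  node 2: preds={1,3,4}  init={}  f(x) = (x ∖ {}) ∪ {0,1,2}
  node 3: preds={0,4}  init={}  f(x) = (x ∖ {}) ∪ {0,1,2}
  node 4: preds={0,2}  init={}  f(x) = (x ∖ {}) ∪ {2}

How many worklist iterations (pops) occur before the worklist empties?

Trace (10 dequeues):
  [1] u=0 | in {} | out {0} | ==
  [2] u=1 | in {0} | out {1} | prev {} | push {0}
  [3] u=2 | in {1} | out {0,1,2} | prev {} | push {1}
  [4] u=3 | in {0} | out {0,1,2} | prev {} | push {2}
  [5] u=4 | in {0,1,2} | out {0,1,2} | prev {} | push {3}
  [6] u=0 | in {0,1,2} | out {0} | ==
  [7] u=1 | in {0,1,2} | out {1,2} | prev {1} | push {0}
  [8] u=2 | in {0,1,2} | out {0,1,2} | ==
  [9] u=3 | in {0,1,2} | out {0,1,2} | ==
  [10] u=0 | in {0,1,2} | out {0} | ==

Converged values:
  [0] {0}
  [1] {1,2}
  [2] {0,1,2}
  [3] {0,1,2}
  [4] {0,1,2}

10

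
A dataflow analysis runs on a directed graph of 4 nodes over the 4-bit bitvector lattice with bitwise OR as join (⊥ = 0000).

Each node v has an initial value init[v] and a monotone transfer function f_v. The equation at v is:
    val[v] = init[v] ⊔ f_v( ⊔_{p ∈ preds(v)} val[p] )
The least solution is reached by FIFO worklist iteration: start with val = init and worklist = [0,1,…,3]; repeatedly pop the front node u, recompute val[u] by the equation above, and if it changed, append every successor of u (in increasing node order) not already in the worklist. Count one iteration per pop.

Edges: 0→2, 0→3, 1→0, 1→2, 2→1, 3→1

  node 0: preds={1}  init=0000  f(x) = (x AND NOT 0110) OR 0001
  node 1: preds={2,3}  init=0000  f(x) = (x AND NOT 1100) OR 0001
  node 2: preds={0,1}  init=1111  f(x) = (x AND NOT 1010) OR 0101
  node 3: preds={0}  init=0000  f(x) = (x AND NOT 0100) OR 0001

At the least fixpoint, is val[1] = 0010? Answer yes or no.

no

Iteration log — 6 steps:
  step 1. node 0  ⊔preds=0000  new=0001  old=0000  +wl: 
  step 2. node 1  ⊔preds=1111  new=0011  old=0000  +wl: 0
  step 3. node 2  ⊔preds=0011  new=1111  stable
  step 4. node 3  ⊔preds=0001  new=0001  old=0000  +wl: 1
  step 5. node 0  ⊔preds=0011  new=0001  stable
  step 6. node 1  ⊔preds=1111  new=0011  stable

Least fixpoint reached:
  node 0: 0001
  node 1: 0011
  node 2: 1111
  node 3: 0001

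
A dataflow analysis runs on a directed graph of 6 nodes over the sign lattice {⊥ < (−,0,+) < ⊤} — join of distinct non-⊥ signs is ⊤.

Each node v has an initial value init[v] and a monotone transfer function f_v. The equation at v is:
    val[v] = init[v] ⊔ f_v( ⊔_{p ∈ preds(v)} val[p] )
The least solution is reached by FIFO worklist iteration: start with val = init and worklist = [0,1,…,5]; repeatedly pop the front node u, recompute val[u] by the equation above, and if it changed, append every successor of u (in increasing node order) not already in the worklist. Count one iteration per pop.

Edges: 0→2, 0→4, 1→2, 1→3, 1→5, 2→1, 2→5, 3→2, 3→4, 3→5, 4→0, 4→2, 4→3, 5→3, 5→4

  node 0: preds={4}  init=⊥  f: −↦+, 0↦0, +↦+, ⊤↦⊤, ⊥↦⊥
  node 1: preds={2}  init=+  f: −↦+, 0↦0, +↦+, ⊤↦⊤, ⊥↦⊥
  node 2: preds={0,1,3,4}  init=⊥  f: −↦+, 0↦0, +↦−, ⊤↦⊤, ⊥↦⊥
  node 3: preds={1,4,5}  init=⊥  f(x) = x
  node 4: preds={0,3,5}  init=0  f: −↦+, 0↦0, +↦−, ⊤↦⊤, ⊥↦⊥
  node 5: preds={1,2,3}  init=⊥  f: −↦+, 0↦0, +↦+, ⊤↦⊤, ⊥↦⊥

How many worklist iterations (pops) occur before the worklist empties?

Iteration log — 13 steps:
  step 1. node 0  ⊔preds=0  new=0  old=⊥  +wl: 
  step 2. node 1  ⊔preds=⊥  new=+  stable
  step 3. node 2  ⊔preds=⊤  new=⊤  old=⊥  +wl: 1
  step 4. node 3  ⊔preds=⊤  new=⊤  old=⊥  +wl: 2
  step 5. node 4  ⊔preds=⊤  new=⊤  old=0  +wl: 0,3
  step 6. node 5  ⊔preds=⊤  new=⊤  old=⊥  +wl: 4
  step 7. node 1  ⊔preds=⊤  new=⊤  old=+  +wl: 5
  step 8. node 2  ⊔preds=⊤  new=⊤  stable
  step 9. node 0  ⊔preds=⊤  new=⊤  old=0  +wl: 2
  step 10. node 3  ⊔preds=⊤  new=⊤  stable
  step 11. node 4  ⊔preds=⊤  new=⊤  stable
  step 12. node 5  ⊔preds=⊤  new=⊤  stable
  step 13. node 2  ⊔preds=⊤  new=⊤  stable

Least fixpoint reached:
  node 0: ⊤
  node 1: ⊤
  node 2: ⊤
  node 3: ⊤
  node 4: ⊤
  node 5: ⊤

13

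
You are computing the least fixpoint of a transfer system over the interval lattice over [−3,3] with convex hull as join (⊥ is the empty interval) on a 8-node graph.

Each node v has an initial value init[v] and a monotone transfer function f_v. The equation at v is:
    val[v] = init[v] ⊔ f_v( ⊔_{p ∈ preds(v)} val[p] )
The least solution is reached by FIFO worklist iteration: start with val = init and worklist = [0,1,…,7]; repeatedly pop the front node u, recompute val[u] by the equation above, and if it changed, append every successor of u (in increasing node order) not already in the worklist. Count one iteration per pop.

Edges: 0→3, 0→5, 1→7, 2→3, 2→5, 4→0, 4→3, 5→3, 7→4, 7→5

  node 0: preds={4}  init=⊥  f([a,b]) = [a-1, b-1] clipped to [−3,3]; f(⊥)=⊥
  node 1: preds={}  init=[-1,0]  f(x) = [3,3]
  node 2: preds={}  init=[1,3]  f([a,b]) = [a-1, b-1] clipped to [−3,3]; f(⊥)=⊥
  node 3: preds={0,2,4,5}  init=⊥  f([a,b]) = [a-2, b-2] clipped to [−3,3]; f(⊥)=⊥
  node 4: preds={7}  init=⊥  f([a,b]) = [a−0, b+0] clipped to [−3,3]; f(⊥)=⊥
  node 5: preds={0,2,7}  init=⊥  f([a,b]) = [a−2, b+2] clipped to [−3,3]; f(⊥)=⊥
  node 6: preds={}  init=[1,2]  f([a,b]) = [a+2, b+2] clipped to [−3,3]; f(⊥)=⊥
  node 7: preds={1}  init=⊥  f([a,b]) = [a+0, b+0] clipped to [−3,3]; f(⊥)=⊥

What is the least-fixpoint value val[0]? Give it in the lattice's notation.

[-2,2]

Iteration log — 14 steps:
  step 1. node 0  ⊔preds=⊥  new=⊥  stable
  step 2. node 1  ⊔preds=⊥  new=[-1,3]  old=[-1,0]  +wl: 
  step 3. node 2  ⊔preds=⊥  new=[1,3]  stable
  step 4. node 3  ⊔preds=[1,3]  new=[-1,1]  old=⊥  +wl: 
  step 5. node 4  ⊔preds=⊥  new=⊥  stable
  step 6. node 5  ⊔preds=[1,3]  new=[-1,3]  old=⊥  +wl: 3
  step 7. node 6  ⊔preds=⊥  new=[1,2]  stable
  step 8. node 7  ⊔preds=[-1,3]  new=[-1,3]  old=⊥  +wl: 4,5
  step 9. node 3  ⊔preds=[-1,3]  new=[-3,1]  old=[-1,1]  +wl: 
  step 10. node 4  ⊔preds=[-1,3]  new=[-1,3]  old=⊥  +wl: 0,3
  step 11. node 5  ⊔preds=[-1,3]  new=[-3,3]  old=[-1,3]  +wl: 
  step 12. node 0  ⊔preds=[-1,3]  new=[-2,2]  old=⊥  +wl: 5
  step 13. node 3  ⊔preds=[-3,3]  new=[-3,1]  stable
  step 14. node 5  ⊔preds=[-2,3]  new=[-3,3]  stable

Least fixpoint reached:
  node 0: [-2,2]
  node 1: [-1,3]
  node 2: [1,3]
  node 3: [-3,1]
  node 4: [-1,3]
  node 5: [-3,3]
  node 6: [1,2]
  node 7: [-1,3]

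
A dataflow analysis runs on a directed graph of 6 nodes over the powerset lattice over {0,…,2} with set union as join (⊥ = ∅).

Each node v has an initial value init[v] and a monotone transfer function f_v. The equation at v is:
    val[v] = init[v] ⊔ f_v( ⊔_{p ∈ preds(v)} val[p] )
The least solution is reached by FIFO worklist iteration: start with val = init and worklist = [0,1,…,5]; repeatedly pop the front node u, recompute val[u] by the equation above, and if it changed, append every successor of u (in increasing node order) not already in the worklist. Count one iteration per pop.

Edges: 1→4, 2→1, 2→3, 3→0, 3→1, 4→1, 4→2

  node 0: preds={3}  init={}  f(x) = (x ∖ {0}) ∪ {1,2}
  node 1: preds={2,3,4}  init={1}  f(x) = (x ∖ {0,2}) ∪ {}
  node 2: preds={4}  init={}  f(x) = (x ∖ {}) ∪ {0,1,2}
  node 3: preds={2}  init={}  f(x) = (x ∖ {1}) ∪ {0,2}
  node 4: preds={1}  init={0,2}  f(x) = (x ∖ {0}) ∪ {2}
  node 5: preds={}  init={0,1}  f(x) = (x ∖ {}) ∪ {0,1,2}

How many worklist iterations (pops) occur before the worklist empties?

9

Worklist (9 pops):
  #1 pop 0: in={} → {1,2} (was {}); enqueue []
  #2 pop 1: in={0,2} → {1} (no change)
  #3 pop 2: in={0,2} → {0,1,2} (was {}); enqueue [1]
  #4 pop 3: in={0,1,2} → {0,2} (was {}); enqueue [0]
  #5 pop 4: in={1} → {0,1,2} (was {0,2}); enqueue [2]
  #6 pop 5: in={} → {0,1,2} (was {0,1}); enqueue []
  #7 pop 1: in={0,1,2} → {1} (no change)
  #8 pop 0: in={0,2} → {1,2} (no change)
  #9 pop 2: in={0,1,2} → {0,1,2} (no change)

Fixpoint:
  val[0] = {1,2}
  val[1] = {1}
  val[2] = {0,1,2}
  val[3] = {0,2}
  val[4] = {0,1,2}
  val[5] = {0,1,2}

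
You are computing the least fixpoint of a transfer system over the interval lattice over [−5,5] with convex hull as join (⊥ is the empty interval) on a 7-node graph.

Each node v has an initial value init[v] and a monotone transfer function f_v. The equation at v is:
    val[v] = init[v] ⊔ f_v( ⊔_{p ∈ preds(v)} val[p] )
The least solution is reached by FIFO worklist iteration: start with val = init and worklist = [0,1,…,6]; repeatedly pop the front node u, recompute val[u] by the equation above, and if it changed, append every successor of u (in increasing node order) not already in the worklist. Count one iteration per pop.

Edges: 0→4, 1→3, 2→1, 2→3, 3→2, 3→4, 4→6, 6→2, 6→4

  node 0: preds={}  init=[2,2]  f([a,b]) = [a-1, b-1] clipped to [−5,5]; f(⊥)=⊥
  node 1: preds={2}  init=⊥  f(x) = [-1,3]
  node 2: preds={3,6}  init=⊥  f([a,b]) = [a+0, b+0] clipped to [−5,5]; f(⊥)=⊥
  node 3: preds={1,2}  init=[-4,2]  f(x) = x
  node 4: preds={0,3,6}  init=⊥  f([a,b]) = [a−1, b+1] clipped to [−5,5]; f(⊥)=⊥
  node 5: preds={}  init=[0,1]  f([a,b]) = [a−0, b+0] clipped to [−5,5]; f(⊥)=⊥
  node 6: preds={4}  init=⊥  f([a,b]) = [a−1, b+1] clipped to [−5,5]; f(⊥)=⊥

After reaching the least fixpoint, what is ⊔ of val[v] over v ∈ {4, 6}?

Worklist (15 pops):
  #1 pop 0: in=⊥ → [2,2] (no change)
  #2 pop 1: in=⊥ → [-1,3] (was ⊥); enqueue []
  #3 pop 2: in=[-4,2] → [-4,2] (was ⊥); enqueue [1]
  #4 pop 3: in=[-4,3] → [-4,3] (was [-4,2]); enqueue [2]
  #5 pop 4: in=[-4,3] → [-5,4] (was ⊥); enqueue []
  #6 pop 5: in=⊥ → [0,1] (no change)
  #7 pop 6: in=[-5,4] → [-5,5] (was ⊥); enqueue [4]
  #8 pop 1: in=[-4,2] → [-1,3] (no change)
  #9 pop 2: in=[-5,5] → [-5,5] (was [-4,2]); enqueue [1,3]
  #10 pop 4: in=[-5,5] → [-5,5] (was [-5,4]); enqueue [6]
  #11 pop 1: in=[-5,5] → [-1,3] (no change)
  #12 pop 3: in=[-5,5] → [-5,5] (was [-4,3]); enqueue [2,4]
  #13 pop 6: in=[-5,5] → [-5,5] (no change)
  #14 pop 2: in=[-5,5] → [-5,5] (no change)
  #15 pop 4: in=[-5,5] → [-5,5] (no change)

Fixpoint:
  val[0] = [2,2]
  val[1] = [-1,3]
  val[2] = [-5,5]
  val[3] = [-5,5]
  val[4] = [-5,5]
  val[5] = [0,1]
  val[6] = [-5,5]

[-5,5]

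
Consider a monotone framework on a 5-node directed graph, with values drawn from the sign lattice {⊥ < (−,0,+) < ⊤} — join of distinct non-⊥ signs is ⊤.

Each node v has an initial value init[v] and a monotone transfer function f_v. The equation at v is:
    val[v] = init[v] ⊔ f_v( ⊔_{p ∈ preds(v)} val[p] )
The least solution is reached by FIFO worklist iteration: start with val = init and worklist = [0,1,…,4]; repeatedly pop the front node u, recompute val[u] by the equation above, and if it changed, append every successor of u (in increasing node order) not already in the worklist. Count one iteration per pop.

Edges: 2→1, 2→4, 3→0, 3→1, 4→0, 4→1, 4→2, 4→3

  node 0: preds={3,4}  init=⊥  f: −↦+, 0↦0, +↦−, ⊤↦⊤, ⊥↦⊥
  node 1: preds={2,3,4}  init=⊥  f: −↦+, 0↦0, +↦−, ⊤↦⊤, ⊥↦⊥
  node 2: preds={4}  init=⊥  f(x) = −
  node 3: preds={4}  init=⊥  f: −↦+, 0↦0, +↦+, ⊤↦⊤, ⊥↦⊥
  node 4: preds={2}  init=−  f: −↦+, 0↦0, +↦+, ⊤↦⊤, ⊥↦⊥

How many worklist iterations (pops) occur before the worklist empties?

11

Worklist (11 pops):
  #1 pop 0: in=− → + (was ⊥); enqueue []
  #2 pop 1: in=− → + (was ⊥); enqueue []
  #3 pop 2: in=− → − (was ⊥); enqueue [1]
  #4 pop 3: in=− → + (was ⊥); enqueue [0]
  #5 pop 4: in=− → ⊤ (was −); enqueue [2,3]
  #6 pop 1: in=⊤ → ⊤ (was +); enqueue []
  #7 pop 0: in=⊤ → ⊤ (was +); enqueue []
  #8 pop 2: in=⊤ → − (no change)
  #9 pop 3: in=⊤ → ⊤ (was +); enqueue [0,1]
  #10 pop 0: in=⊤ → ⊤ (no change)
  #11 pop 1: in=⊤ → ⊤ (no change)

Fixpoint:
  val[0] = ⊤
  val[1] = ⊤
  val[2] = −
  val[3] = ⊤
  val[4] = ⊤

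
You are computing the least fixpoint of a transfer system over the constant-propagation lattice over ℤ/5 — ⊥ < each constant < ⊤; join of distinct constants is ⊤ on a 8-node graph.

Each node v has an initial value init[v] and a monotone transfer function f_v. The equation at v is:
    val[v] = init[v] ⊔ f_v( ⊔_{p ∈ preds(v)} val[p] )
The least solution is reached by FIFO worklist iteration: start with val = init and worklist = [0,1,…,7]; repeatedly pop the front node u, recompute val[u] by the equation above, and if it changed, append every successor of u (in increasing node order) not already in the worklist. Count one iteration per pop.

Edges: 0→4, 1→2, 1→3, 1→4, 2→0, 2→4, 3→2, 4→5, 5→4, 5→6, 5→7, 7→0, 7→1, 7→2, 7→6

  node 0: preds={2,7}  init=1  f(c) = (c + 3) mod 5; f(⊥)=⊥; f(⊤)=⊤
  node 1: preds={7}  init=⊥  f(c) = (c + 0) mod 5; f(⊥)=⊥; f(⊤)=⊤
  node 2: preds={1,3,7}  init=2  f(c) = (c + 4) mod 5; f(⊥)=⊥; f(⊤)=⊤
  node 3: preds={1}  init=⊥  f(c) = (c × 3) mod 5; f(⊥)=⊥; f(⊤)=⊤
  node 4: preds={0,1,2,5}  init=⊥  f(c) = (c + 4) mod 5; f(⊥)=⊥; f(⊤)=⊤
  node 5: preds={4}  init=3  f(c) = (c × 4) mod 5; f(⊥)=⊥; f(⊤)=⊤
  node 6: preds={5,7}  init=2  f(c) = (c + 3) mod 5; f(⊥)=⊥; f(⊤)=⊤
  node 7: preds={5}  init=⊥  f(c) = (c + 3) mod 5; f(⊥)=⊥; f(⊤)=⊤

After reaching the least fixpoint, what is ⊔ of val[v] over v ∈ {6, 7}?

Trace (17 dequeues):
  [1] u=0 | in 2 | out ⊤ | prev 1 | push {}
  [2] u=1 | in ⊥ | out ⊥ | ==
  [3] u=2 | in ⊥ | out 2 | ==
  [4] u=3 | in ⊥ | out ⊥ | ==
  [5] u=4 | in ⊤ | out ⊤ | prev ⊥ | push {}
  [6] u=5 | in ⊤ | out ⊤ | prev 3 | push {4}
  [7] u=6 | in ⊤ | out ⊤ | prev 2 | push {}
  [8] u=7 | in ⊤ | out ⊤ | prev ⊥ | push {0,1,2,6}
  [9] u=4 | in ⊤ | out ⊤ | ==
  [10] u=0 | in ⊤ | out ⊤ | ==
  [11] u=1 | in ⊤ | out ⊤ | prev ⊥ | push {3,4}
  [12] u=2 | in ⊤ | out ⊤ | prev 2 | push {0}
  [13] u=6 | in ⊤ | out ⊤ | ==
  [14] u=3 | in ⊤ | out ⊤ | prev ⊥ | push {2}
  [15] u=4 | in ⊤ | out ⊤ | ==
  [16] u=0 | in ⊤ | out ⊤ | ==
  [17] u=2 | in ⊤ | out ⊤ | ==

Converged values:
  [0] ⊤
  [1] ⊤
  [2] ⊤
  [3] ⊤
  [4] ⊤
  [5] ⊤
  [6] ⊤
  [7] ⊤

⊤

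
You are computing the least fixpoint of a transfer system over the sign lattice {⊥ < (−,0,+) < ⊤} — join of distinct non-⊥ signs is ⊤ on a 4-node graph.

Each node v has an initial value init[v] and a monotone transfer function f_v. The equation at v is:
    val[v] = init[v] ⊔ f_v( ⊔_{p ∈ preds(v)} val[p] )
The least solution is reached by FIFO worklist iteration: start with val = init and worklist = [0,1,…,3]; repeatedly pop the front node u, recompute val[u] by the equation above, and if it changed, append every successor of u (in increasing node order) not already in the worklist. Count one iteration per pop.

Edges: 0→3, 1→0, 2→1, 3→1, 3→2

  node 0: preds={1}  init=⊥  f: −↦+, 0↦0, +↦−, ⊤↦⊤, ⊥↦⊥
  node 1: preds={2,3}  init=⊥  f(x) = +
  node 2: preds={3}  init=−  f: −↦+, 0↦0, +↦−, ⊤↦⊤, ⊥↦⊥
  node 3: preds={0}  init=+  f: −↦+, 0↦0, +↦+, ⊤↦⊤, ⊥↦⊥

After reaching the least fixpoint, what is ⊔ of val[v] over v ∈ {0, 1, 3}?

⊤

Iteration log — 6 steps:
  step 1. node 0  ⊔preds=⊥  new=⊥  stable
  step 2. node 1  ⊔preds=⊤  new=+  old=⊥  +wl: 0
  step 3. node 2  ⊔preds=+  new=−  stable
  step 4. node 3  ⊔preds=⊥  new=+  stable
  step 5. node 0  ⊔preds=+  new=−  old=⊥  +wl: 3
  step 6. node 3  ⊔preds=−  new=+  stable

Least fixpoint reached:
  node 0: −
  node 1: +
  node 2: −
  node 3: +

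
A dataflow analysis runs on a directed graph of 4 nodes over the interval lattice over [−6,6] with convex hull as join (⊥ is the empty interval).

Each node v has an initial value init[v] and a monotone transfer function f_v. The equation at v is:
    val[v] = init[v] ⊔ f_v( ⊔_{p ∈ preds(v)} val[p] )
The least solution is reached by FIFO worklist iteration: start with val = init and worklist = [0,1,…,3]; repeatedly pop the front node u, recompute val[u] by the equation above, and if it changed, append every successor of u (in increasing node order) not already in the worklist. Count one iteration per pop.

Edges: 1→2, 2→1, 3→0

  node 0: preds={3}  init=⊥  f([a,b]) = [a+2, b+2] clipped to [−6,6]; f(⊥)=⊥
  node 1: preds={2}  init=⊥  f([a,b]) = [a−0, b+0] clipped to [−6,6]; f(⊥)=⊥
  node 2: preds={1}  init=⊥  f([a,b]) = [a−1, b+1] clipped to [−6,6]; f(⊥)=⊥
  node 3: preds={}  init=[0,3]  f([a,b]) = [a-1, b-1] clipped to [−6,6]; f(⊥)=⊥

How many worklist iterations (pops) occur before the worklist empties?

Trace (4 dequeues):
  [1] u=0 | in [0,3] | out [2,5] | prev ⊥ | push {}
  [2] u=1 | in ⊥ | out ⊥ | ==
  [3] u=2 | in ⊥ | out ⊥ | ==
  [4] u=3 | in ⊥ | out [0,3] | ==

Converged values:
  [0] [2,5]
  [1] ⊥
  [2] ⊥
  [3] [0,3]

4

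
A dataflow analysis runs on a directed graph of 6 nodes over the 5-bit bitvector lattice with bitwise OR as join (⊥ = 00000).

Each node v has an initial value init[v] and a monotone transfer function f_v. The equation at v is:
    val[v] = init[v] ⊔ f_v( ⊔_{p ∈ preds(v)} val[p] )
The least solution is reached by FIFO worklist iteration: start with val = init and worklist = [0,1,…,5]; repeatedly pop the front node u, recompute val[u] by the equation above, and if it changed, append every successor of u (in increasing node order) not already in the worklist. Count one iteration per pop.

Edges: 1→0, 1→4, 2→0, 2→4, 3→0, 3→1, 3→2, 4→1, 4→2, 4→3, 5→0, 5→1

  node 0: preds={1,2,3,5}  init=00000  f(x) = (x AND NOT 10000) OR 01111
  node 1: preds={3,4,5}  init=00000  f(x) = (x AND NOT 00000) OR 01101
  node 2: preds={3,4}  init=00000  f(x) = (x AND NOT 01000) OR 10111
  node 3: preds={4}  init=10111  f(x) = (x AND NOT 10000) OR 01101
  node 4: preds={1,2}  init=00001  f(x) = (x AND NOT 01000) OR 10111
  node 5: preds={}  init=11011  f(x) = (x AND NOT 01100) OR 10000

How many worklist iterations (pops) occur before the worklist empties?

10

Trace (10 dequeues):
  [1] u=0 | in 11111 | out 01111 | prev 00000 | push {}
  [2] u=1 | in 11111 | out 11111 | prev 00000 | push {0}
  [3] u=2 | in 10111 | out 10111 | prev 00000 | push {}
  [4] u=3 | in 00001 | out 11111 | prev 10111 | push {1,2}
  [5] u=4 | in 11111 | out 10111 | prev 00001 | push {3}
  [6] u=5 | in 00000 | out 11011 | ==
  [7] u=0 | in 11111 | out 01111 | ==
  [8] u=1 | in 11111 | out 11111 | ==
  [9] u=2 | in 11111 | out 10111 | ==
  [10] u=3 | in 10111 | out 11111 | ==

Converged values:
  [0] 01111
  [1] 11111
  [2] 10111
  [3] 11111
  [4] 10111
  [5] 11011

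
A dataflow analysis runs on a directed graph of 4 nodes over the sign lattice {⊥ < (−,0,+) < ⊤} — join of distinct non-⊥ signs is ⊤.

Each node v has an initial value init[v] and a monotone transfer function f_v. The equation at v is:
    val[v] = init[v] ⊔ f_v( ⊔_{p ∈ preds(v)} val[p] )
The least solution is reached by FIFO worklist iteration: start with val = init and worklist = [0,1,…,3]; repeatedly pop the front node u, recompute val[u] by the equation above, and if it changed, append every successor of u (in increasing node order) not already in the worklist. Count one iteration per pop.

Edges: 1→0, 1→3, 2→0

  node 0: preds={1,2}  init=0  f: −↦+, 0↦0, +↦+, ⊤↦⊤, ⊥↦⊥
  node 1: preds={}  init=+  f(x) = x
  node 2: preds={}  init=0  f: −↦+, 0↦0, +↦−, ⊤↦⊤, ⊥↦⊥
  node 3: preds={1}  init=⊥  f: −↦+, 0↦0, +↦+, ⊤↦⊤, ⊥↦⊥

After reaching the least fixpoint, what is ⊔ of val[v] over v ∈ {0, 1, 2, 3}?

Iteration log — 4 steps:
  step 1. node 0  ⊔preds=⊤  new=⊤  old=0  +wl: 
  step 2. node 1  ⊔preds=⊥  new=+  stable
  step 3. node 2  ⊔preds=⊥  new=0  stable
  step 4. node 3  ⊔preds=+  new=+  old=⊥  +wl: 

Least fixpoint reached:
  node 0: ⊤
  node 1: +
  node 2: 0
  node 3: +

⊤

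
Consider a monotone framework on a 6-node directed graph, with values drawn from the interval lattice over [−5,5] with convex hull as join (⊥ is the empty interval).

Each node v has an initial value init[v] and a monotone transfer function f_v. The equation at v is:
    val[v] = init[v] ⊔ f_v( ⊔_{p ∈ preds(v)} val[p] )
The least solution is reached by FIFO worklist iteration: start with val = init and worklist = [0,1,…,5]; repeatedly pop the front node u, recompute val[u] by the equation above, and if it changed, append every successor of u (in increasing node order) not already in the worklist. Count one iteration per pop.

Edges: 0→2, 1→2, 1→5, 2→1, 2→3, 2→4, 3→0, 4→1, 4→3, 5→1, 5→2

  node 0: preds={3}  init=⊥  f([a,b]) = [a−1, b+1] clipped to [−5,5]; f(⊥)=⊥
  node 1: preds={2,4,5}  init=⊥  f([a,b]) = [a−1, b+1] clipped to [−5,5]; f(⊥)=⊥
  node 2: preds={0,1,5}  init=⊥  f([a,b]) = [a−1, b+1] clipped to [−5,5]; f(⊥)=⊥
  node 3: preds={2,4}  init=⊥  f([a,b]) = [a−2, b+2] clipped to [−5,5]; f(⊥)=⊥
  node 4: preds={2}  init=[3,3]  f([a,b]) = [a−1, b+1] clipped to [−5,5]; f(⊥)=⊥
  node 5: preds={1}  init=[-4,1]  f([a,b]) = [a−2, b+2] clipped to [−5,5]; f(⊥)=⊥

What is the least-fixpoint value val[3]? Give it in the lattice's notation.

Trace (11 dequeues):
  [1] u=0 | in ⊥ | out ⊥ | ==
  [2] u=1 | in [-4,3] | out [-5,4] | prev ⊥ | push {}
  [3] u=2 | in [-5,4] | out [-5,5] | prev ⊥ | push {1}
  [4] u=3 | in [-5,5] | out [-5,5] | prev ⊥ | push {0}
  [5] u=4 | in [-5,5] | out [-5,5] | prev [3,3] | push {3}
  [6] u=5 | in [-5,4] | out [-5,5] | prev [-4,1] | push {2}
  [7] u=1 | in [-5,5] | out [-5,5] | prev [-5,4] | push {5}
  [8] u=0 | in [-5,5] | out [-5,5] | prev ⊥ | push {}
  [9] u=3 | in [-5,5] | out [-5,5] | ==
  [10] u=2 | in [-5,5] | out [-5,5] | ==
  [11] u=5 | in [-5,5] | out [-5,5] | ==

Converged values:
  [0] [-5,5]
  [1] [-5,5]
  [2] [-5,5]
  [3] [-5,5]
  [4] [-5,5]
  [5] [-5,5]

[-5,5]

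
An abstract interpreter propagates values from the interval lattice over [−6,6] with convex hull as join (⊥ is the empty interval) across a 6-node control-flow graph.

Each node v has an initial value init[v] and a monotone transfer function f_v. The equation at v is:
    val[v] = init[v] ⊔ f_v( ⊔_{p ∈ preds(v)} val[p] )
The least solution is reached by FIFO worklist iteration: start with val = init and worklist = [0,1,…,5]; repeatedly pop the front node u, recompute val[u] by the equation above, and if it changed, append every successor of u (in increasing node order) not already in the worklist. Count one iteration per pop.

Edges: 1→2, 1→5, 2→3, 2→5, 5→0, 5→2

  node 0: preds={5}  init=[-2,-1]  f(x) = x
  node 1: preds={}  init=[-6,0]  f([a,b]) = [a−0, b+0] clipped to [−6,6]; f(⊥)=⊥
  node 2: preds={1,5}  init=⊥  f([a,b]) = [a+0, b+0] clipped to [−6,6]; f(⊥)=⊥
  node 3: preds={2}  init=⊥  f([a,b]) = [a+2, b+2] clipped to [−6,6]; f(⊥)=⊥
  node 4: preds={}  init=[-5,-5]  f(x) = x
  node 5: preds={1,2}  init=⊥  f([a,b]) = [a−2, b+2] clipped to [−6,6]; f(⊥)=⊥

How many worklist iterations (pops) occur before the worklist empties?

18

Iteration log — 18 steps:
  step 1. node 0  ⊔preds=⊥  new=[-2,-1]  stable
  step 2. node 1  ⊔preds=⊥  new=[-6,0]  stable
  step 3. node 2  ⊔preds=[-6,0]  new=[-6,0]  old=⊥  +wl: 
  step 4. node 3  ⊔preds=[-6,0]  new=[-4,2]  old=⊥  +wl: 
  step 5. node 4  ⊔preds=⊥  new=[-5,-5]  stable
  step 6. node 5  ⊔preds=[-6,0]  new=[-6,2]  old=⊥  +wl: 0,2
  step 7. node 0  ⊔preds=[-6,2]  new=[-6,2]  old=[-2,-1]  +wl: 
  step 8. node 2  ⊔preds=[-6,2]  new=[-6,2]  old=[-6,0]  +wl: 3,5
  step 9. node 3  ⊔preds=[-6,2]  new=[-4,4]  old=[-4,2]  +wl: 
  step 10. node 5  ⊔preds=[-6,2]  new=[-6,4]  old=[-6,2]  +wl: 0,2
  step 11. node 0  ⊔preds=[-6,4]  new=[-6,4]  old=[-6,2]  +wl: 
  step 12. node 2  ⊔preds=[-6,4]  new=[-6,4]  old=[-6,2]  +wl: 3,5
  step 13. node 3  ⊔preds=[-6,4]  new=[-4,6]  old=[-4,4]  +wl: 
  step 14. node 5  ⊔preds=[-6,4]  new=[-6,6]  old=[-6,4]  +wl: 0,2
  step 15. node 0  ⊔preds=[-6,6]  new=[-6,6]  old=[-6,4]  +wl: 
  step 16. node 2  ⊔preds=[-6,6]  new=[-6,6]  old=[-6,4]  +wl: 3,5
  step 17. node 3  ⊔preds=[-6,6]  new=[-4,6]  stable
  step 18. node 5  ⊔preds=[-6,6]  new=[-6,6]  stable

Least fixpoint reached:
  node 0: [-6,6]
  node 1: [-6,0]
  node 2: [-6,6]
  node 3: [-4,6]
  node 4: [-5,-5]
  node 5: [-6,6]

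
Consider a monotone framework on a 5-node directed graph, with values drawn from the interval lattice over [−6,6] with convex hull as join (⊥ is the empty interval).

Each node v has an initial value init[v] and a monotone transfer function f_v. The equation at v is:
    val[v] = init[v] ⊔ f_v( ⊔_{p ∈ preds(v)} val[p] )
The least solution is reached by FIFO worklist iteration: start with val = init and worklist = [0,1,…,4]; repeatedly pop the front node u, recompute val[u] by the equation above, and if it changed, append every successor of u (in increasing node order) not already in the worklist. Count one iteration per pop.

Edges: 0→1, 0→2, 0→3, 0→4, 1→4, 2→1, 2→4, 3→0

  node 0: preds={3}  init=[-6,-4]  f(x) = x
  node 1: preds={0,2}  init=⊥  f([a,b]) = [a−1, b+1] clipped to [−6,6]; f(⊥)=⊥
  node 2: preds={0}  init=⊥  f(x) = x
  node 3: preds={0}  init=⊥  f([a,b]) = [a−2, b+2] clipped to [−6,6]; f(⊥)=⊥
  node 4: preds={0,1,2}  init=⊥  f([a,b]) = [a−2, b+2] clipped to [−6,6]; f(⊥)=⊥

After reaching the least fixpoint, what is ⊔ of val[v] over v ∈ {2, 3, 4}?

[-6,6]

Worklist (36 pops):
  #1 pop 0: in=⊥ → [-6,-4] (no change)
  #2 pop 1: in=[-6,-4] → [-6,-3] (was ⊥); enqueue []
  #3 pop 2: in=[-6,-4] → [-6,-4] (was ⊥); enqueue [1]
  #4 pop 3: in=[-6,-4] → [-6,-2] (was ⊥); enqueue [0]
  #5 pop 4: in=[-6,-3] → [-6,-1] (was ⊥); enqueue []
  #6 pop 1: in=[-6,-4] → [-6,-3] (no change)
  #7 pop 0: in=[-6,-2] → [-6,-2] (was [-6,-4]); enqueue [1,2,3,4]
  #8 pop 1: in=[-6,-2] → [-6,-1] (was [-6,-3]); enqueue []
  #9 pop 2: in=[-6,-2] → [-6,-2] (was [-6,-4]); enqueue [1]
  #10 pop 3: in=[-6,-2] → [-6,0] (was [-6,-2]); enqueue [0]
  #11 pop 4: in=[-6,-1] → [-6,1] (was [-6,-1]); enqueue []
  #12 pop 1: in=[-6,-2] → [-6,-1] (no change)
  #13 pop 0: in=[-6,0] → [-6,0] (was [-6,-2]); enqueue [1,2,3,4]
  #14 pop 1: in=[-6,0] → [-6,1] (was [-6,-1]); enqueue []
  #15 pop 2: in=[-6,0] → [-6,0] (was [-6,-2]); enqueue [1]
  #16 pop 3: in=[-6,0] → [-6,2] (was [-6,0]); enqueue [0]
  #17 pop 4: in=[-6,1] → [-6,3] (was [-6,1]); enqueue []
  #18 pop 1: in=[-6,0] → [-6,1] (no change)
  #19 pop 0: in=[-6,2] → [-6,2] (was [-6,0]); enqueue [1,2,3,4]
  #20 pop 1: in=[-6,2] → [-6,3] (was [-6,1]); enqueue []
  #21 pop 2: in=[-6,2] → [-6,2] (was [-6,0]); enqueue [1]
  #22 pop 3: in=[-6,2] → [-6,4] (was [-6,2]); enqueue [0]
  #23 pop 4: in=[-6,3] → [-6,5] (was [-6,3]); enqueue []
  #24 pop 1: in=[-6,2] → [-6,3] (no change)
  #25 pop 0: in=[-6,4] → [-6,4] (was [-6,2]); enqueue [1,2,3,4]
  #26 pop 1: in=[-6,4] → [-6,5] (was [-6,3]); enqueue []
  #27 pop 2: in=[-6,4] → [-6,4] (was [-6,2]); enqueue [1]
  #28 pop 3: in=[-6,4] → [-6,6] (was [-6,4]); enqueue [0]
  #29 pop 4: in=[-6,5] → [-6,6] (was [-6,5]); enqueue []
  #30 pop 1: in=[-6,4] → [-6,5] (no change)
  #31 pop 0: in=[-6,6] → [-6,6] (was [-6,4]); enqueue [1,2,3,4]
  #32 pop 1: in=[-6,6] → [-6,6] (was [-6,5]); enqueue []
  #33 pop 2: in=[-6,6] → [-6,6] (was [-6,4]); enqueue [1]
  #34 pop 3: in=[-6,6] → [-6,6] (no change)
  #35 pop 4: in=[-6,6] → [-6,6] (no change)
  #36 pop 1: in=[-6,6] → [-6,6] (no change)

Fixpoint:
  val[0] = [-6,6]
  val[1] = [-6,6]
  val[2] = [-6,6]
  val[3] = [-6,6]
  val[4] = [-6,6]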